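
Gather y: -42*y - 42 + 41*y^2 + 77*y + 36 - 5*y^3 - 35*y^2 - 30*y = -5*y^3 + 6*y^2 + 5*y - 6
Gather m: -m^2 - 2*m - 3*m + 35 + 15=-m^2 - 5*m + 50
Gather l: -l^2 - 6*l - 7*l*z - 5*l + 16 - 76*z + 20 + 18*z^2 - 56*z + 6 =-l^2 + l*(-7*z - 11) + 18*z^2 - 132*z + 42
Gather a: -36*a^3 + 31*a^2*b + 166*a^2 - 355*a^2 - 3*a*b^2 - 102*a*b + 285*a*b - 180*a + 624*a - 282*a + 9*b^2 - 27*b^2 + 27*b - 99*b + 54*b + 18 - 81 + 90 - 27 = -36*a^3 + a^2*(31*b - 189) + a*(-3*b^2 + 183*b + 162) - 18*b^2 - 18*b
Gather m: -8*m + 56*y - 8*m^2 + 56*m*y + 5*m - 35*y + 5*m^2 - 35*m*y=-3*m^2 + m*(21*y - 3) + 21*y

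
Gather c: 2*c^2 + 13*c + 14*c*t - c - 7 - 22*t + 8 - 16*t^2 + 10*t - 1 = 2*c^2 + c*(14*t + 12) - 16*t^2 - 12*t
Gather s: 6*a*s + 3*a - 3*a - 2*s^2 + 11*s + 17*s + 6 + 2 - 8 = -2*s^2 + s*(6*a + 28)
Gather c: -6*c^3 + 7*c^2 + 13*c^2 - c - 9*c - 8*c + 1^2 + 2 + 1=-6*c^3 + 20*c^2 - 18*c + 4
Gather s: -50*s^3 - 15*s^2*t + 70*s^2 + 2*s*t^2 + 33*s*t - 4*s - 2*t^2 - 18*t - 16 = -50*s^3 + s^2*(70 - 15*t) + s*(2*t^2 + 33*t - 4) - 2*t^2 - 18*t - 16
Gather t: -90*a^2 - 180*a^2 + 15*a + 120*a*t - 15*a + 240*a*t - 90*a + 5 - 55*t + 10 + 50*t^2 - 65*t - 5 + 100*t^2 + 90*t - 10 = -270*a^2 - 90*a + 150*t^2 + t*(360*a - 30)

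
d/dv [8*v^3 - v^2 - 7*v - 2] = 24*v^2 - 2*v - 7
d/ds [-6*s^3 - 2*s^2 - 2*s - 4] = -18*s^2 - 4*s - 2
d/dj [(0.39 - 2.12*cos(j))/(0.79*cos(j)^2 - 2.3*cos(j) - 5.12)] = (-1.6748*cos(j)^2 + 0.6162*cos(j) - 11.7514)*sin(j)/(0.6241*cos(j)^4 - 3.634*cos(j)^3 - 2.7996*cos(j)^2 + 23.552*cos(j) + 26.2144)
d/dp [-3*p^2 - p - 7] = -6*p - 1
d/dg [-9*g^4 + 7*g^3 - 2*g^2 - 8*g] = -36*g^3 + 21*g^2 - 4*g - 8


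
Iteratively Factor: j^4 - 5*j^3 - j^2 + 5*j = (j + 1)*(j^3 - 6*j^2 + 5*j) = (j - 1)*(j + 1)*(j^2 - 5*j) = (j - 5)*(j - 1)*(j + 1)*(j)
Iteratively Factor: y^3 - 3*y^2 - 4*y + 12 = (y - 3)*(y^2 - 4) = (y - 3)*(y - 2)*(y + 2)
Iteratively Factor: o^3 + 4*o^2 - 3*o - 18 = (o + 3)*(o^2 + o - 6) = (o + 3)^2*(o - 2)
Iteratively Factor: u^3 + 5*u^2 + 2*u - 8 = (u + 2)*(u^2 + 3*u - 4) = (u + 2)*(u + 4)*(u - 1)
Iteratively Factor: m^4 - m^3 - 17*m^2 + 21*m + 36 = (m - 3)*(m^3 + 2*m^2 - 11*m - 12) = (m - 3)^2*(m^2 + 5*m + 4) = (m - 3)^2*(m + 1)*(m + 4)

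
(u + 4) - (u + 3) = 1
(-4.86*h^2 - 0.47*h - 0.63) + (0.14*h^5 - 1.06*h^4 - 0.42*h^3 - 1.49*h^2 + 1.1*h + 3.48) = 0.14*h^5 - 1.06*h^4 - 0.42*h^3 - 6.35*h^2 + 0.63*h + 2.85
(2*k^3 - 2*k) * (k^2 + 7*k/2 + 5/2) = 2*k^5 + 7*k^4 + 3*k^3 - 7*k^2 - 5*k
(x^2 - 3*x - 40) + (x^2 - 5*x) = 2*x^2 - 8*x - 40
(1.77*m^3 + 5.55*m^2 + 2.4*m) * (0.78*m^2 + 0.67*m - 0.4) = 1.3806*m^5 + 5.5149*m^4 + 4.8825*m^3 - 0.612*m^2 - 0.96*m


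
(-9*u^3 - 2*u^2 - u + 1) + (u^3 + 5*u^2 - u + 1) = -8*u^3 + 3*u^2 - 2*u + 2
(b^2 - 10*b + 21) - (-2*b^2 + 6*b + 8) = 3*b^2 - 16*b + 13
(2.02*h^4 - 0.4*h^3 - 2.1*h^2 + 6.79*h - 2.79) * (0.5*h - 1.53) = 1.01*h^5 - 3.2906*h^4 - 0.438*h^3 + 6.608*h^2 - 11.7837*h + 4.2687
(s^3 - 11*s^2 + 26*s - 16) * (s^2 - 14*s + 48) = s^5 - 25*s^4 + 228*s^3 - 908*s^2 + 1472*s - 768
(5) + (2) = 7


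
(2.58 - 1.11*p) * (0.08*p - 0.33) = -0.0888*p^2 + 0.5727*p - 0.8514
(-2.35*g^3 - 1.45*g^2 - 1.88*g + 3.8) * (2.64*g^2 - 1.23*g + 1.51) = -6.204*g^5 - 0.9375*g^4 - 6.7282*g^3 + 10.1549*g^2 - 7.5128*g + 5.738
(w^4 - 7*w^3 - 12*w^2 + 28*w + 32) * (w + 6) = w^5 - w^4 - 54*w^3 - 44*w^2 + 200*w + 192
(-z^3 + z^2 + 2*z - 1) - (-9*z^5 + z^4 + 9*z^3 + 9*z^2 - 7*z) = 9*z^5 - z^4 - 10*z^3 - 8*z^2 + 9*z - 1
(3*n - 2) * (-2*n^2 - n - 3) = -6*n^3 + n^2 - 7*n + 6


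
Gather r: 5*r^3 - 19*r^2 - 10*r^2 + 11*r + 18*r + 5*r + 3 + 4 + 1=5*r^3 - 29*r^2 + 34*r + 8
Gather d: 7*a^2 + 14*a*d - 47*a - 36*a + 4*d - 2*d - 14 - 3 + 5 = 7*a^2 - 83*a + d*(14*a + 2) - 12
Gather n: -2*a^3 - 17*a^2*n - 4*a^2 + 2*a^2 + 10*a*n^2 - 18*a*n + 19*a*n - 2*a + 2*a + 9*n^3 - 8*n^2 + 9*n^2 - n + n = -2*a^3 - 2*a^2 + 9*n^3 + n^2*(10*a + 1) + n*(-17*a^2 + a)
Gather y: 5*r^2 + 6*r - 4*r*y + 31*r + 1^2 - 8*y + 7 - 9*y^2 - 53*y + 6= 5*r^2 + 37*r - 9*y^2 + y*(-4*r - 61) + 14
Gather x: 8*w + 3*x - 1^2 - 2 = 8*w + 3*x - 3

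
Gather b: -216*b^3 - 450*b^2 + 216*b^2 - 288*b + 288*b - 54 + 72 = -216*b^3 - 234*b^2 + 18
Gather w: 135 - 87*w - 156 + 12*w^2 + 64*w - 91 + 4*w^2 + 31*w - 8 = 16*w^2 + 8*w - 120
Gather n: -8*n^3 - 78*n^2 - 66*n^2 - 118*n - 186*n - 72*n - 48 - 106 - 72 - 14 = -8*n^3 - 144*n^2 - 376*n - 240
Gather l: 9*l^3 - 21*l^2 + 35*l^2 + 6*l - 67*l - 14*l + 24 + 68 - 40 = 9*l^3 + 14*l^2 - 75*l + 52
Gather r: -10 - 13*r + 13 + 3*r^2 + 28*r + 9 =3*r^2 + 15*r + 12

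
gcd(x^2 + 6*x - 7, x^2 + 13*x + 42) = x + 7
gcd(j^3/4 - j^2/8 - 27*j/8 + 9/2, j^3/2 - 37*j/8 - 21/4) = 1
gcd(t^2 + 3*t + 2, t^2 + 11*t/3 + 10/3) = t + 2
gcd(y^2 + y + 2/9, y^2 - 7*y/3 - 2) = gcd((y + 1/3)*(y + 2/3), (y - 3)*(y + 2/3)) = y + 2/3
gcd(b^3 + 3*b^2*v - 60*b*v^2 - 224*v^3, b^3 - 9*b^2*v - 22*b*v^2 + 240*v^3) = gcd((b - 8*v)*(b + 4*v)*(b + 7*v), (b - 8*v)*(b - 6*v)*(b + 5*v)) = -b + 8*v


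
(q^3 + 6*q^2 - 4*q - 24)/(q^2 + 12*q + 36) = (q^2 - 4)/(q + 6)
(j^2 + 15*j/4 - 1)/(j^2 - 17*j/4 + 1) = (j + 4)/(j - 4)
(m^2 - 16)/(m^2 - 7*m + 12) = (m + 4)/(m - 3)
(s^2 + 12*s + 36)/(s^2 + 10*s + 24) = (s + 6)/(s + 4)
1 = 1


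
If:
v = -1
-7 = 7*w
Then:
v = -1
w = -1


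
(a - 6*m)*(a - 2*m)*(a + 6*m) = a^3 - 2*a^2*m - 36*a*m^2 + 72*m^3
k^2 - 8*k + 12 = (k - 6)*(k - 2)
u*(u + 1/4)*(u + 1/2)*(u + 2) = u^4 + 11*u^3/4 + 13*u^2/8 + u/4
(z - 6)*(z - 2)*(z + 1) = z^3 - 7*z^2 + 4*z + 12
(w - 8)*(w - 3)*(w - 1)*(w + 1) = w^4 - 11*w^3 + 23*w^2 + 11*w - 24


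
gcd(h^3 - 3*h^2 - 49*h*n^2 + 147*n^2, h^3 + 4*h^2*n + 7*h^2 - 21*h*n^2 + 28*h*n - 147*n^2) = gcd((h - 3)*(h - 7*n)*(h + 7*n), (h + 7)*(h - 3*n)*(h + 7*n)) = h + 7*n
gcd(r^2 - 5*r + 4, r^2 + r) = 1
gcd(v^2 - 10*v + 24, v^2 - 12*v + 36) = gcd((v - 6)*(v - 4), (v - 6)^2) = v - 6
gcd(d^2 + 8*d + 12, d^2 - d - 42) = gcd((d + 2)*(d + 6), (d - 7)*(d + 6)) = d + 6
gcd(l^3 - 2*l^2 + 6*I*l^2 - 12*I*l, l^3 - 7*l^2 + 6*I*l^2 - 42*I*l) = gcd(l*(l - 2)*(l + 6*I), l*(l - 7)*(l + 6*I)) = l^2 + 6*I*l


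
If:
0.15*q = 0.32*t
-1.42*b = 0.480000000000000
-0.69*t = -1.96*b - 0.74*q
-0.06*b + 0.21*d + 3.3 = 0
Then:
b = -0.34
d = -15.81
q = 1.59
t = 0.75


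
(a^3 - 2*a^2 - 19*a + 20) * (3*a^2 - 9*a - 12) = 3*a^5 - 15*a^4 - 51*a^3 + 255*a^2 + 48*a - 240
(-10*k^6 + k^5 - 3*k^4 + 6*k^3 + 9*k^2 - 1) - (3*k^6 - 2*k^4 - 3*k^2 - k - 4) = -13*k^6 + k^5 - k^4 + 6*k^3 + 12*k^2 + k + 3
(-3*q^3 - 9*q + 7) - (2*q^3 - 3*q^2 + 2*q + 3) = -5*q^3 + 3*q^2 - 11*q + 4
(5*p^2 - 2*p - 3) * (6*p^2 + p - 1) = 30*p^4 - 7*p^3 - 25*p^2 - p + 3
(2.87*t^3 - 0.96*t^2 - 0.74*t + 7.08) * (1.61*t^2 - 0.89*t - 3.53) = 4.6207*t^5 - 4.0999*t^4 - 10.4681*t^3 + 15.4462*t^2 - 3.689*t - 24.9924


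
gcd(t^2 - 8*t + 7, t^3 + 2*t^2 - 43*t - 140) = t - 7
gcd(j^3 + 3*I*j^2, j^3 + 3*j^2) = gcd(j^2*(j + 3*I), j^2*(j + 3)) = j^2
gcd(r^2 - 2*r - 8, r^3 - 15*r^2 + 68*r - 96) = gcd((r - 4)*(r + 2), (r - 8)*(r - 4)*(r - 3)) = r - 4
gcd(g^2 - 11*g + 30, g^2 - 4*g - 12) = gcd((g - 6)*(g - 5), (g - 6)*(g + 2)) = g - 6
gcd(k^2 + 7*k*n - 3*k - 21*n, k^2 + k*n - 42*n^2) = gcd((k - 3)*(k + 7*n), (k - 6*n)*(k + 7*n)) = k + 7*n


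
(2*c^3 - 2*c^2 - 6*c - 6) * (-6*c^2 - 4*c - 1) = -12*c^5 + 4*c^4 + 42*c^3 + 62*c^2 + 30*c + 6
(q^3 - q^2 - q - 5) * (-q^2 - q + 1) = -q^5 + 3*q^3 + 5*q^2 + 4*q - 5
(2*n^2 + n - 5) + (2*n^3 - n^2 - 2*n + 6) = 2*n^3 + n^2 - n + 1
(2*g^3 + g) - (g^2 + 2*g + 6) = 2*g^3 - g^2 - g - 6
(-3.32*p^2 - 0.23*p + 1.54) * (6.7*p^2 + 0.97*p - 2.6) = -22.244*p^4 - 4.7614*p^3 + 18.7269*p^2 + 2.0918*p - 4.004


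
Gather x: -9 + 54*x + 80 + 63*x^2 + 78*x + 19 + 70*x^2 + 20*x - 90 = 133*x^2 + 152*x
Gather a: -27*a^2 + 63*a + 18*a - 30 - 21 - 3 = -27*a^2 + 81*a - 54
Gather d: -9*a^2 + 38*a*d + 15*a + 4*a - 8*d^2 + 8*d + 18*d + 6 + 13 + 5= -9*a^2 + 19*a - 8*d^2 + d*(38*a + 26) + 24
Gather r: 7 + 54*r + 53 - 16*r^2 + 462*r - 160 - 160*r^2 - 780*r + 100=-176*r^2 - 264*r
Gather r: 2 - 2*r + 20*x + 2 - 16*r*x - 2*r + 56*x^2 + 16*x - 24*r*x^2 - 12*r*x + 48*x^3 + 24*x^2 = r*(-24*x^2 - 28*x - 4) + 48*x^3 + 80*x^2 + 36*x + 4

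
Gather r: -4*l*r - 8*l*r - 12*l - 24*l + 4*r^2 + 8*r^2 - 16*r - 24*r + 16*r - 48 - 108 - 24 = -36*l + 12*r^2 + r*(-12*l - 24) - 180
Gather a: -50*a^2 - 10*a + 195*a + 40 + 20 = -50*a^2 + 185*a + 60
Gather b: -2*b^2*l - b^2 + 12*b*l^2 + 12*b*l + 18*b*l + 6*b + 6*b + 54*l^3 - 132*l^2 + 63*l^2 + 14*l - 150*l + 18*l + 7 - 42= b^2*(-2*l - 1) + b*(12*l^2 + 30*l + 12) + 54*l^3 - 69*l^2 - 118*l - 35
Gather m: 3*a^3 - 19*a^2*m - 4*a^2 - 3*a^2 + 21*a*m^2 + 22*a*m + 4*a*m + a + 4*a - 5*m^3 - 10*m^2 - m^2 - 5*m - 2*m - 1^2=3*a^3 - 7*a^2 + 5*a - 5*m^3 + m^2*(21*a - 11) + m*(-19*a^2 + 26*a - 7) - 1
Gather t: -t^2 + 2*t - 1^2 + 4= -t^2 + 2*t + 3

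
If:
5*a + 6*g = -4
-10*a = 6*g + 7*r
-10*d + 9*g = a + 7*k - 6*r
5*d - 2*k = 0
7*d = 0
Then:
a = -36/179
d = 0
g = -268/537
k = 0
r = 128/179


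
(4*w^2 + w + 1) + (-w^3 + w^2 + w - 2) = -w^3 + 5*w^2 + 2*w - 1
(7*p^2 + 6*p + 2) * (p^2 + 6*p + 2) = 7*p^4 + 48*p^3 + 52*p^2 + 24*p + 4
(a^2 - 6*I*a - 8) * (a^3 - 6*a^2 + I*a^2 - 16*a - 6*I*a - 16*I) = a^5 - 6*a^4 - 5*I*a^4 - 18*a^3 + 30*I*a^3 + 12*a^2 + 72*I*a^2 + 32*a + 48*I*a + 128*I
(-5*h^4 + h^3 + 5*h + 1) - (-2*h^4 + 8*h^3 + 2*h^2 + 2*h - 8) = -3*h^4 - 7*h^3 - 2*h^2 + 3*h + 9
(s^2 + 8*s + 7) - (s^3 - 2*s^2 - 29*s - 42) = -s^3 + 3*s^2 + 37*s + 49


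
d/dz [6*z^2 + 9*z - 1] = 12*z + 9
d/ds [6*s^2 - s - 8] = 12*s - 1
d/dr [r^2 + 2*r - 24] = 2*r + 2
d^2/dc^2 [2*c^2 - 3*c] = 4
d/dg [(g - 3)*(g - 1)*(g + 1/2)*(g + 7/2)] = 4*g^3 - 45*g/2 + 5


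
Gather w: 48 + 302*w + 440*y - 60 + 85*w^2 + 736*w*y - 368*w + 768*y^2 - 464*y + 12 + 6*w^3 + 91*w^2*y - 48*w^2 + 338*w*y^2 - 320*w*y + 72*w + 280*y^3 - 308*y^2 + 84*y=6*w^3 + w^2*(91*y + 37) + w*(338*y^2 + 416*y + 6) + 280*y^3 + 460*y^2 + 60*y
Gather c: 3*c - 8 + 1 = 3*c - 7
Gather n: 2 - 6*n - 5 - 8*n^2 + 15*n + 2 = -8*n^2 + 9*n - 1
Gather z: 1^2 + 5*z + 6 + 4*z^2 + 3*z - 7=4*z^2 + 8*z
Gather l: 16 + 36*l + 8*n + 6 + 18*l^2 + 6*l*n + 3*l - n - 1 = 18*l^2 + l*(6*n + 39) + 7*n + 21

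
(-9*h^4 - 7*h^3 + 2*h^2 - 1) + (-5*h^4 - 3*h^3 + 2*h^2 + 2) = -14*h^4 - 10*h^3 + 4*h^2 + 1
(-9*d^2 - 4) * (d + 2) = -9*d^3 - 18*d^2 - 4*d - 8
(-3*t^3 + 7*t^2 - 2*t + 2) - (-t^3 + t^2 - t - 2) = -2*t^3 + 6*t^2 - t + 4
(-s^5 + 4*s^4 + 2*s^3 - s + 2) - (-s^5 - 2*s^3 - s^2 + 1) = 4*s^4 + 4*s^3 + s^2 - s + 1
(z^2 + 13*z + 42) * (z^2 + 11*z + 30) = z^4 + 24*z^3 + 215*z^2 + 852*z + 1260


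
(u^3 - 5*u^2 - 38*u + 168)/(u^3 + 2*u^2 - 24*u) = (u - 7)/u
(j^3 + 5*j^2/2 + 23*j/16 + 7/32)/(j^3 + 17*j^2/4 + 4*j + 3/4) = (8*j^2 + 18*j + 7)/(8*(j^2 + 4*j + 3))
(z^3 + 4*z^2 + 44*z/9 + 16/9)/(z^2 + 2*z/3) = z + 10/3 + 8/(3*z)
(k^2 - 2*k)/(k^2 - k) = (k - 2)/(k - 1)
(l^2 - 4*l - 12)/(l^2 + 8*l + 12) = (l - 6)/(l + 6)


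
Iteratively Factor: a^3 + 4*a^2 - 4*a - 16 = (a + 2)*(a^2 + 2*a - 8) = (a - 2)*(a + 2)*(a + 4)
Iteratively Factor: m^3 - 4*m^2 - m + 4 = (m - 4)*(m^2 - 1) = (m - 4)*(m + 1)*(m - 1)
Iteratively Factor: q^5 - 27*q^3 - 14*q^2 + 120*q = (q + 4)*(q^4 - 4*q^3 - 11*q^2 + 30*q) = (q + 3)*(q + 4)*(q^3 - 7*q^2 + 10*q) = q*(q + 3)*(q + 4)*(q^2 - 7*q + 10) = q*(q - 5)*(q + 3)*(q + 4)*(q - 2)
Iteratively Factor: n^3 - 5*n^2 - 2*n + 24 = (n - 4)*(n^2 - n - 6) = (n - 4)*(n + 2)*(n - 3)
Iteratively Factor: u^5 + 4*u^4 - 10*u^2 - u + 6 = (u - 1)*(u^4 + 5*u^3 + 5*u^2 - 5*u - 6) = (u - 1)*(u + 3)*(u^3 + 2*u^2 - u - 2) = (u - 1)*(u + 2)*(u + 3)*(u^2 - 1) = (u - 1)*(u + 1)*(u + 2)*(u + 3)*(u - 1)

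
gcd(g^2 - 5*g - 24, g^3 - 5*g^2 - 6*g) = 1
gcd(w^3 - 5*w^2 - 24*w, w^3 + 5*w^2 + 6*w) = w^2 + 3*w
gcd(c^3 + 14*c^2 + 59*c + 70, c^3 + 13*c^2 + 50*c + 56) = c^2 + 9*c + 14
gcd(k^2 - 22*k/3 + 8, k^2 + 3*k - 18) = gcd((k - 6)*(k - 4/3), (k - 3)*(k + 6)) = 1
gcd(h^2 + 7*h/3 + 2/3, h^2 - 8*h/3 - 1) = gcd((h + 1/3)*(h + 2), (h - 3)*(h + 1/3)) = h + 1/3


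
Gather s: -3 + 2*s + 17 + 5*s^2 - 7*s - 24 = 5*s^2 - 5*s - 10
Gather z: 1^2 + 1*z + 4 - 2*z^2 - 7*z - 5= -2*z^2 - 6*z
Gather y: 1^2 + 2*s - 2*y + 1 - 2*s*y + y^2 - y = 2*s + y^2 + y*(-2*s - 3) + 2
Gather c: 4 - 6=-2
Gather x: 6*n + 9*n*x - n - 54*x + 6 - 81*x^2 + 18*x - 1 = 5*n - 81*x^2 + x*(9*n - 36) + 5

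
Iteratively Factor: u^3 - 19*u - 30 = (u - 5)*(u^2 + 5*u + 6) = (u - 5)*(u + 3)*(u + 2)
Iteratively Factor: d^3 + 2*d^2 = (d + 2)*(d^2) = d*(d + 2)*(d)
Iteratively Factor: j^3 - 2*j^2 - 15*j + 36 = (j - 3)*(j^2 + j - 12) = (j - 3)*(j + 4)*(j - 3)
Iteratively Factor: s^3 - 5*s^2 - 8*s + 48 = (s - 4)*(s^2 - s - 12) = (s - 4)^2*(s + 3)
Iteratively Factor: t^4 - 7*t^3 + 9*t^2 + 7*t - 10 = (t + 1)*(t^3 - 8*t^2 + 17*t - 10) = (t - 1)*(t + 1)*(t^2 - 7*t + 10) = (t - 2)*(t - 1)*(t + 1)*(t - 5)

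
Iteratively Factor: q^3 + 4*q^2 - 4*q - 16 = (q + 2)*(q^2 + 2*q - 8) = (q + 2)*(q + 4)*(q - 2)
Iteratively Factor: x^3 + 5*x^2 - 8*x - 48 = (x + 4)*(x^2 + x - 12) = (x - 3)*(x + 4)*(x + 4)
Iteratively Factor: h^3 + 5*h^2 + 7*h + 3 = (h + 1)*(h^2 + 4*h + 3) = (h + 1)*(h + 3)*(h + 1)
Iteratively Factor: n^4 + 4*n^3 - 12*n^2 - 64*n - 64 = (n + 2)*(n^3 + 2*n^2 - 16*n - 32) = (n + 2)^2*(n^2 - 16) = (n + 2)^2*(n + 4)*(n - 4)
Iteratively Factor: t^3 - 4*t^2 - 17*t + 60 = (t - 3)*(t^2 - t - 20) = (t - 5)*(t - 3)*(t + 4)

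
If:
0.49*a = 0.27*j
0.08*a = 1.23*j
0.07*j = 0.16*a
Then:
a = 0.00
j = 0.00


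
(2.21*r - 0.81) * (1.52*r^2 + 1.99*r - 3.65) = 3.3592*r^3 + 3.1667*r^2 - 9.6784*r + 2.9565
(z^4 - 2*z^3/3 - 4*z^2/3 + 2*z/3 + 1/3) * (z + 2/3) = z^5 - 16*z^3/9 - 2*z^2/9 + 7*z/9 + 2/9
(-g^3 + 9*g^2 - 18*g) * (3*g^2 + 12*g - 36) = -3*g^5 + 15*g^4 + 90*g^3 - 540*g^2 + 648*g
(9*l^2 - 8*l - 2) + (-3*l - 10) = 9*l^2 - 11*l - 12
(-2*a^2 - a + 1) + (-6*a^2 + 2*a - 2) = -8*a^2 + a - 1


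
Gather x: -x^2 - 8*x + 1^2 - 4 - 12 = -x^2 - 8*x - 15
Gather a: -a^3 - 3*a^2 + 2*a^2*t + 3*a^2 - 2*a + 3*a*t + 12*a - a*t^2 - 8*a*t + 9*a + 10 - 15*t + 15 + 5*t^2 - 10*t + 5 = -a^3 + 2*a^2*t + a*(-t^2 - 5*t + 19) + 5*t^2 - 25*t + 30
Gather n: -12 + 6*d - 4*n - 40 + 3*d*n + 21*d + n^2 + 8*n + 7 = 27*d + n^2 + n*(3*d + 4) - 45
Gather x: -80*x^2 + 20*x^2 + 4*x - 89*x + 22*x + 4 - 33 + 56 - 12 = -60*x^2 - 63*x + 15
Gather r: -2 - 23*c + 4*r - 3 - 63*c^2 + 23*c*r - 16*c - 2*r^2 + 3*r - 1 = -63*c^2 - 39*c - 2*r^2 + r*(23*c + 7) - 6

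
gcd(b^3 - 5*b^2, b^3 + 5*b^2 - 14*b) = b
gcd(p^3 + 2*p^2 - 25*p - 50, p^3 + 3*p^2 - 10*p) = p + 5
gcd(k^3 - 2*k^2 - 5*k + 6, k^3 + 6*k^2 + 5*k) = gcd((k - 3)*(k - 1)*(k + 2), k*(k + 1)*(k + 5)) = 1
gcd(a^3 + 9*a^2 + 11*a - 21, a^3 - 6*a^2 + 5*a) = a - 1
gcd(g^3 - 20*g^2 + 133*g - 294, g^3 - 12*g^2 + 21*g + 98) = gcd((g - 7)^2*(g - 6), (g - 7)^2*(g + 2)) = g^2 - 14*g + 49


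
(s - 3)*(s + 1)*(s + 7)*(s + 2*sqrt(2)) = s^4 + 2*sqrt(2)*s^3 + 5*s^3 - 17*s^2 + 10*sqrt(2)*s^2 - 34*sqrt(2)*s - 21*s - 42*sqrt(2)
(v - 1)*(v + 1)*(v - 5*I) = v^3 - 5*I*v^2 - v + 5*I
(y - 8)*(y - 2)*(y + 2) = y^3 - 8*y^2 - 4*y + 32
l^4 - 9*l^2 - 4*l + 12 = (l - 3)*(l - 1)*(l + 2)^2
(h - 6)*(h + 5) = h^2 - h - 30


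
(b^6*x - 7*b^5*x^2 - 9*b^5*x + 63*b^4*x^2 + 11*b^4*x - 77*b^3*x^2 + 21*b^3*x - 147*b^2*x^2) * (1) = b^6*x - 7*b^5*x^2 - 9*b^5*x + 63*b^4*x^2 + 11*b^4*x - 77*b^3*x^2 + 21*b^3*x - 147*b^2*x^2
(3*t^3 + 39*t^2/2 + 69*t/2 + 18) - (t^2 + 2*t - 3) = 3*t^3 + 37*t^2/2 + 65*t/2 + 21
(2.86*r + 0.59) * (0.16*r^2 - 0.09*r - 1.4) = 0.4576*r^3 - 0.163*r^2 - 4.0571*r - 0.826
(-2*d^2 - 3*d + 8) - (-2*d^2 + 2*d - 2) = 10 - 5*d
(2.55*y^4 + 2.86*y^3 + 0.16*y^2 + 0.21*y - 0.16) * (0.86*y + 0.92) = 2.193*y^5 + 4.8056*y^4 + 2.7688*y^3 + 0.3278*y^2 + 0.0556*y - 0.1472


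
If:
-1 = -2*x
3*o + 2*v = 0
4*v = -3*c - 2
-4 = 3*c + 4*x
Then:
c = -2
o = -2/3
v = 1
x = 1/2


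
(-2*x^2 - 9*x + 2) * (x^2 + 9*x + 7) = -2*x^4 - 27*x^3 - 93*x^2 - 45*x + 14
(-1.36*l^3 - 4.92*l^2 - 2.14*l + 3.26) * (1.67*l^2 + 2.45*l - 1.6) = -2.2712*l^5 - 11.5484*l^4 - 13.4518*l^3 + 8.0732*l^2 + 11.411*l - 5.216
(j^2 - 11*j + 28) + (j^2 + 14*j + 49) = 2*j^2 + 3*j + 77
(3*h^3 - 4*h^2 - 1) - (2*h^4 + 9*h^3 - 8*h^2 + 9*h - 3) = -2*h^4 - 6*h^3 + 4*h^2 - 9*h + 2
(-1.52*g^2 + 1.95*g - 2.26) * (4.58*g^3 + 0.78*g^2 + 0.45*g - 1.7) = -6.9616*g^5 + 7.7454*g^4 - 9.5138*g^3 + 1.6987*g^2 - 4.332*g + 3.842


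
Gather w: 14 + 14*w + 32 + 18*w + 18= 32*w + 64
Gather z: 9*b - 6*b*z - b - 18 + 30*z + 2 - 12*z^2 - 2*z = 8*b - 12*z^2 + z*(28 - 6*b) - 16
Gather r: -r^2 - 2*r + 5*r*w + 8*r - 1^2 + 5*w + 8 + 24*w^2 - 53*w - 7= -r^2 + r*(5*w + 6) + 24*w^2 - 48*w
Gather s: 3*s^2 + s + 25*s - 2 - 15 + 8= 3*s^2 + 26*s - 9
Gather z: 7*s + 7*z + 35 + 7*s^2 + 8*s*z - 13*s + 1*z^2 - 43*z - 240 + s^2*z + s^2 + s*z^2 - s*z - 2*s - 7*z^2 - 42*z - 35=8*s^2 - 8*s + z^2*(s - 6) + z*(s^2 + 7*s - 78) - 240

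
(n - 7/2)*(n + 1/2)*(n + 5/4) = n^3 - 7*n^2/4 - 11*n/2 - 35/16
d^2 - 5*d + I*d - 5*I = (d - 5)*(d + I)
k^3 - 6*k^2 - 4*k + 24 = (k - 6)*(k - 2)*(k + 2)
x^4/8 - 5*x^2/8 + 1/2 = (x/4 + 1/2)*(x/2 + 1/2)*(x - 2)*(x - 1)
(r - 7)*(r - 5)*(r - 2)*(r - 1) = r^4 - 15*r^3 + 73*r^2 - 129*r + 70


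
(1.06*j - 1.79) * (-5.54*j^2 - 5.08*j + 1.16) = -5.8724*j^3 + 4.5318*j^2 + 10.3228*j - 2.0764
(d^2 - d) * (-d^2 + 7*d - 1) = -d^4 + 8*d^3 - 8*d^2 + d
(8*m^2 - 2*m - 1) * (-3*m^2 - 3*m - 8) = -24*m^4 - 18*m^3 - 55*m^2 + 19*m + 8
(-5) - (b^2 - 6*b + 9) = -b^2 + 6*b - 14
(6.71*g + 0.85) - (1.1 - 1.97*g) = 8.68*g - 0.25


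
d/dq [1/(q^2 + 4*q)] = 2*(-q - 2)/(q^2*(q + 4)^2)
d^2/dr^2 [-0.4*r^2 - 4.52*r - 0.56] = -0.800000000000000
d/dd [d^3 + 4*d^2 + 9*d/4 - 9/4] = 3*d^2 + 8*d + 9/4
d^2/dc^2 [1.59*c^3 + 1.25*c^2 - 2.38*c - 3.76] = 9.54*c + 2.5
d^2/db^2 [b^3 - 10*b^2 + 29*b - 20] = 6*b - 20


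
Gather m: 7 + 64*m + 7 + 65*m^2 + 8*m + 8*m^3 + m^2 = 8*m^3 + 66*m^2 + 72*m + 14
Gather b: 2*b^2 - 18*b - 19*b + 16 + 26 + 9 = 2*b^2 - 37*b + 51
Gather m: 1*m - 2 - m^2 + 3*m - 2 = -m^2 + 4*m - 4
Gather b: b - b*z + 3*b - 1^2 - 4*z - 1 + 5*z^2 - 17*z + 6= b*(4 - z) + 5*z^2 - 21*z + 4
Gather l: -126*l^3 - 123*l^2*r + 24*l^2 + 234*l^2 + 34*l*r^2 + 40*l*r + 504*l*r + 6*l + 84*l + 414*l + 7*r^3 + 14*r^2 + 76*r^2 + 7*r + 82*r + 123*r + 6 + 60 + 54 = -126*l^3 + l^2*(258 - 123*r) + l*(34*r^2 + 544*r + 504) + 7*r^3 + 90*r^2 + 212*r + 120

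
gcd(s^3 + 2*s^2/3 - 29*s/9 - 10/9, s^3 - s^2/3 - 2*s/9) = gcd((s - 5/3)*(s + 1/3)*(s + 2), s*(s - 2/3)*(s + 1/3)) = s + 1/3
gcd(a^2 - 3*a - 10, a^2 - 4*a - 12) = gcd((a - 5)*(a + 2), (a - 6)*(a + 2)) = a + 2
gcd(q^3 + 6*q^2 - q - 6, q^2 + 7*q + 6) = q^2 + 7*q + 6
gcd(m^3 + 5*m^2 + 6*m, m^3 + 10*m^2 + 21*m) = m^2 + 3*m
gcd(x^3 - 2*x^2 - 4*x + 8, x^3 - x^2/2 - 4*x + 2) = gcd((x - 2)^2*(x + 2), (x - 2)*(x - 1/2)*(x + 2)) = x^2 - 4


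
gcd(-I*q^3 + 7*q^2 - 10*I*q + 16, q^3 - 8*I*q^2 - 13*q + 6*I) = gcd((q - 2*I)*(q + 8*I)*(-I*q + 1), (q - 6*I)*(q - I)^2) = 1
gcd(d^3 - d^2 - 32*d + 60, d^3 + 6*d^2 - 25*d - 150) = d^2 + d - 30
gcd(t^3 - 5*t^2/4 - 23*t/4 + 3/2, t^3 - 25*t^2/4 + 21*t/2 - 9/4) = t^2 - 13*t/4 + 3/4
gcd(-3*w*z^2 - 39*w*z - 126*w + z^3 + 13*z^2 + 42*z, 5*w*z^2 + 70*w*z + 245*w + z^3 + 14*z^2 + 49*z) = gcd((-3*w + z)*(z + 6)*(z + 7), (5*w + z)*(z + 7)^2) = z + 7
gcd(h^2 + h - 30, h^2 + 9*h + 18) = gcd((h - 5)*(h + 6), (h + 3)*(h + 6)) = h + 6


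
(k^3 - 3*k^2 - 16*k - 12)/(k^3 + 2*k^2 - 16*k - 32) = (k^2 - 5*k - 6)/(k^2 - 16)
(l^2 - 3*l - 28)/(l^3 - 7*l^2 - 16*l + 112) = 1/(l - 4)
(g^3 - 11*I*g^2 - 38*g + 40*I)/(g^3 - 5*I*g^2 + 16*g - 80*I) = (g - 2*I)/(g + 4*I)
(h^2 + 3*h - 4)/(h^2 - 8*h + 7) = (h + 4)/(h - 7)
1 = 1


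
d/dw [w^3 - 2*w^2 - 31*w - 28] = 3*w^2 - 4*w - 31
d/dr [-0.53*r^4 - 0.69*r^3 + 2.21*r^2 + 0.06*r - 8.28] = -2.12*r^3 - 2.07*r^2 + 4.42*r + 0.06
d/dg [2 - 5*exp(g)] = -5*exp(g)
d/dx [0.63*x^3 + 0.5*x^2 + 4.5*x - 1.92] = 1.89*x^2 + 1.0*x + 4.5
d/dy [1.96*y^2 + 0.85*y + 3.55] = 3.92*y + 0.85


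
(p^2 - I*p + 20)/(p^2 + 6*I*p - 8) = (p - 5*I)/(p + 2*I)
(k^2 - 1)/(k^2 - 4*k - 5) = (k - 1)/(k - 5)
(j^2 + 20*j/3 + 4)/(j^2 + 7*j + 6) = (j + 2/3)/(j + 1)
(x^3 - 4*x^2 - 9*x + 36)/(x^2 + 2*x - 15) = (x^2 - x - 12)/(x + 5)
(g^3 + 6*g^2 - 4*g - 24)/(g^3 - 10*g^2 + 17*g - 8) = (g^3 + 6*g^2 - 4*g - 24)/(g^3 - 10*g^2 + 17*g - 8)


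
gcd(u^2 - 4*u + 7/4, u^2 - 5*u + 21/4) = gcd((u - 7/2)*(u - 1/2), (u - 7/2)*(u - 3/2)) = u - 7/2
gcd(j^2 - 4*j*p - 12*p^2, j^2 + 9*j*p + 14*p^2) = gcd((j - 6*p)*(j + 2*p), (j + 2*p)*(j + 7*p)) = j + 2*p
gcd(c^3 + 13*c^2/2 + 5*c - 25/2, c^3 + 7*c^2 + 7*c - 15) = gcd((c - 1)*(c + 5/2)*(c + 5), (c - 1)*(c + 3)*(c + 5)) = c^2 + 4*c - 5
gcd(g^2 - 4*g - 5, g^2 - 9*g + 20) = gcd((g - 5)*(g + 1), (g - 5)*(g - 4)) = g - 5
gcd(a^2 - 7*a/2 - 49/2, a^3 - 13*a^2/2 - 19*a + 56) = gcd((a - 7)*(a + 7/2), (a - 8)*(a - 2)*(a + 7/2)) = a + 7/2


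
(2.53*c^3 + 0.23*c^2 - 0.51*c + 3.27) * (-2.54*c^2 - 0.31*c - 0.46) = -6.4262*c^5 - 1.3685*c^4 + 0.0603000000000002*c^3 - 8.2535*c^2 - 0.7791*c - 1.5042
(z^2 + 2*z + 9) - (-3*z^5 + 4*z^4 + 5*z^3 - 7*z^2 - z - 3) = 3*z^5 - 4*z^4 - 5*z^3 + 8*z^2 + 3*z + 12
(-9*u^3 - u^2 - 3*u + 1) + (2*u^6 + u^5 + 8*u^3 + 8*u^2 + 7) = 2*u^6 + u^5 - u^3 + 7*u^2 - 3*u + 8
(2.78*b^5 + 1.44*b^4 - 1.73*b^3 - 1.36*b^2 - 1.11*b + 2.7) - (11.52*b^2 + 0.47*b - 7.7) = 2.78*b^5 + 1.44*b^4 - 1.73*b^3 - 12.88*b^2 - 1.58*b + 10.4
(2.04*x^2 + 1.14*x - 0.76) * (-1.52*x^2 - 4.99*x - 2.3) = -3.1008*x^4 - 11.9124*x^3 - 9.2254*x^2 + 1.1704*x + 1.748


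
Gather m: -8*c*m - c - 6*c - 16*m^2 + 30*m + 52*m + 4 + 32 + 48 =-7*c - 16*m^2 + m*(82 - 8*c) + 84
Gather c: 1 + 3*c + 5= 3*c + 6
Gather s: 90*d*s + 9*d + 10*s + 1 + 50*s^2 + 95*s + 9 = 9*d + 50*s^2 + s*(90*d + 105) + 10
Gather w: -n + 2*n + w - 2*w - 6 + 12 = n - w + 6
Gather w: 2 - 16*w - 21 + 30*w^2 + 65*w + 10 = 30*w^2 + 49*w - 9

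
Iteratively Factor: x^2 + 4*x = (x)*(x + 4)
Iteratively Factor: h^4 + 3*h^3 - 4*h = (h + 2)*(h^3 + h^2 - 2*h) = (h + 2)^2*(h^2 - h) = (h - 1)*(h + 2)^2*(h)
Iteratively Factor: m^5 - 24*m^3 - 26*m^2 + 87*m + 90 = (m - 5)*(m^4 + 5*m^3 + m^2 - 21*m - 18) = (m - 5)*(m - 2)*(m^3 + 7*m^2 + 15*m + 9) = (m - 5)*(m - 2)*(m + 3)*(m^2 + 4*m + 3) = (m - 5)*(m - 2)*(m + 1)*(m + 3)*(m + 3)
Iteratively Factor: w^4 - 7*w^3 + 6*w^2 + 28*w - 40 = (w - 2)*(w^3 - 5*w^2 - 4*w + 20) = (w - 5)*(w - 2)*(w^2 - 4) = (w - 5)*(w - 2)*(w + 2)*(w - 2)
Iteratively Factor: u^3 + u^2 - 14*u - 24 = (u - 4)*(u^2 + 5*u + 6) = (u - 4)*(u + 2)*(u + 3)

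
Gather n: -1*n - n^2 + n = -n^2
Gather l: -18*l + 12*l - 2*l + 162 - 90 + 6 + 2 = 80 - 8*l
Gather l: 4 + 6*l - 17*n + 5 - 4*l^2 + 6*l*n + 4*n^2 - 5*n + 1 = -4*l^2 + l*(6*n + 6) + 4*n^2 - 22*n + 10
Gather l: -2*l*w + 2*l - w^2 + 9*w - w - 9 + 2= l*(2 - 2*w) - w^2 + 8*w - 7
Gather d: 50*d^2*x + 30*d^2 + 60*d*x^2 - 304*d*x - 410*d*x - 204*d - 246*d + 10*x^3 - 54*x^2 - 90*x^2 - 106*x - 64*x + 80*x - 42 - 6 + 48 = d^2*(50*x + 30) + d*(60*x^2 - 714*x - 450) + 10*x^3 - 144*x^2 - 90*x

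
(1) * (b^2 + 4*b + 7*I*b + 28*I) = b^2 + 4*b + 7*I*b + 28*I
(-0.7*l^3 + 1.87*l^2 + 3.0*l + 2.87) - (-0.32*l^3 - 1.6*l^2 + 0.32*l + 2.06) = -0.38*l^3 + 3.47*l^2 + 2.68*l + 0.81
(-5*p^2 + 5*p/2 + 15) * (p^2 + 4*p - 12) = -5*p^4 - 35*p^3/2 + 85*p^2 + 30*p - 180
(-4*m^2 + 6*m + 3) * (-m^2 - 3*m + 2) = 4*m^4 + 6*m^3 - 29*m^2 + 3*m + 6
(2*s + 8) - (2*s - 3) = 11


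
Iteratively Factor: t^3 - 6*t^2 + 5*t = (t)*(t^2 - 6*t + 5) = t*(t - 5)*(t - 1)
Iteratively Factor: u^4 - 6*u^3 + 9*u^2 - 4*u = (u - 4)*(u^3 - 2*u^2 + u) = (u - 4)*(u - 1)*(u^2 - u) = u*(u - 4)*(u - 1)*(u - 1)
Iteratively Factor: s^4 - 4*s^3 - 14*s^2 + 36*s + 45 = (s - 5)*(s^3 + s^2 - 9*s - 9) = (s - 5)*(s - 3)*(s^2 + 4*s + 3) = (s - 5)*(s - 3)*(s + 1)*(s + 3)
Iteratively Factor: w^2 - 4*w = (w - 4)*(w)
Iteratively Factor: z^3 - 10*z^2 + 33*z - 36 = (z - 3)*(z^2 - 7*z + 12) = (z - 3)^2*(z - 4)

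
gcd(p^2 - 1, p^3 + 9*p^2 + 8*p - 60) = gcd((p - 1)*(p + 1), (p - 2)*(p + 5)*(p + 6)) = 1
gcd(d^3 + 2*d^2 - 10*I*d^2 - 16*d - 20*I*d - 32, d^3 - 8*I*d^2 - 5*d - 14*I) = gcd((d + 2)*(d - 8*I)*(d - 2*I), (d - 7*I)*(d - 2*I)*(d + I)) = d - 2*I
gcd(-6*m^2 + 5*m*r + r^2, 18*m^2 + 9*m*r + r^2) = 6*m + r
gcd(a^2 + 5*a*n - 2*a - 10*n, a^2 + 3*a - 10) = a - 2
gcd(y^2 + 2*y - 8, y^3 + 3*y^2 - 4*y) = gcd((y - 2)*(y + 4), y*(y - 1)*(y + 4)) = y + 4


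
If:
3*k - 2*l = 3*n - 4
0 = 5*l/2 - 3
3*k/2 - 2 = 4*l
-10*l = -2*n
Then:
No Solution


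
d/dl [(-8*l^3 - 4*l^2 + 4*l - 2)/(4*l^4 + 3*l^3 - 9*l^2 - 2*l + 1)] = 2*l*(16*l^5 + 16*l^4 + 18*l^3 + 20*l^2 + 19*l - 22)/(16*l^8 + 24*l^7 - 63*l^6 - 70*l^5 + 77*l^4 + 42*l^3 - 14*l^2 - 4*l + 1)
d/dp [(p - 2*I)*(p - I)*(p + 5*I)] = 3*p^2 + 4*I*p + 13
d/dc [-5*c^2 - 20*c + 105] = -10*c - 20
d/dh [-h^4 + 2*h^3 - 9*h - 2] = -4*h^3 + 6*h^2 - 9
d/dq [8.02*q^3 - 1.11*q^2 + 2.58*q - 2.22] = 24.06*q^2 - 2.22*q + 2.58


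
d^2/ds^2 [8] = 0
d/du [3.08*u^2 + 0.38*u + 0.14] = 6.16*u + 0.38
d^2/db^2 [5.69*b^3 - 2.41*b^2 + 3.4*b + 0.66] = 34.14*b - 4.82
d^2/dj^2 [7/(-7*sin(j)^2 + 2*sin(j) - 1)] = 14*(98*sin(j)^4 - 21*sin(j)^3 - 159*sin(j)^2 + 43*sin(j) + 3)/(7*sin(j)^2 - 2*sin(j) + 1)^3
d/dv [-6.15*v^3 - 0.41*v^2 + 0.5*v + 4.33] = -18.45*v^2 - 0.82*v + 0.5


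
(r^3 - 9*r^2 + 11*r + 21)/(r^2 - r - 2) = (r^2 - 10*r + 21)/(r - 2)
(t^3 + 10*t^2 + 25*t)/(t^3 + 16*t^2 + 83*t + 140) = t*(t + 5)/(t^2 + 11*t + 28)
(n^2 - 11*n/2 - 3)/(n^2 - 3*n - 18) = (n + 1/2)/(n + 3)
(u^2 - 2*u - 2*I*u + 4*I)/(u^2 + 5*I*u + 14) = (u - 2)/(u + 7*I)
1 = 1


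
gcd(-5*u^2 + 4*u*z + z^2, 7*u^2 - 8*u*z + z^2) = -u + z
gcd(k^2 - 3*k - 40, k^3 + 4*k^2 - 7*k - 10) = k + 5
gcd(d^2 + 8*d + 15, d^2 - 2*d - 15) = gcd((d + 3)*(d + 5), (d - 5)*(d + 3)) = d + 3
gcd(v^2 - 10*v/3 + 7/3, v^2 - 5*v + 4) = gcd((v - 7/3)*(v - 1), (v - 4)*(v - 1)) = v - 1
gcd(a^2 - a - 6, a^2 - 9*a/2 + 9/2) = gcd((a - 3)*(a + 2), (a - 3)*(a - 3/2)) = a - 3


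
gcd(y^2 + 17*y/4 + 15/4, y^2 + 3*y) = y + 3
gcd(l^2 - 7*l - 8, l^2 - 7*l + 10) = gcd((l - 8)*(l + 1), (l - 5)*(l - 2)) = 1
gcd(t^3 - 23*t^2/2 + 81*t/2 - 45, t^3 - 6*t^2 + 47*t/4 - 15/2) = t - 5/2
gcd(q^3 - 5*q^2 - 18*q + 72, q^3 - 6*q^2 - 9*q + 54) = q^2 - 9*q + 18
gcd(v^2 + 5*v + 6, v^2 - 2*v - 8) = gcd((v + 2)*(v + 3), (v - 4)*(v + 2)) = v + 2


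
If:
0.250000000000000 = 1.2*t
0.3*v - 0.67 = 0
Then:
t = 0.21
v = 2.23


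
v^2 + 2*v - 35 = (v - 5)*(v + 7)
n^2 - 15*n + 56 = (n - 8)*(n - 7)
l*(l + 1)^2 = l^3 + 2*l^2 + l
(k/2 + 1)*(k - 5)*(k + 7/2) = k^3/2 + k^2/4 - 41*k/4 - 35/2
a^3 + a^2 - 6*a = a*(a - 2)*(a + 3)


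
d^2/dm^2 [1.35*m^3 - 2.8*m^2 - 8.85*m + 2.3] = 8.1*m - 5.6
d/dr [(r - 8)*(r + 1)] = 2*r - 7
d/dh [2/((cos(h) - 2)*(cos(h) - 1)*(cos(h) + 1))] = 2*(-3 - 4*cos(h)/sin(h)^2 + 2/sin(h)^2)/((cos(h) - 2)^2*sin(h))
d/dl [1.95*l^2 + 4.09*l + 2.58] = 3.9*l + 4.09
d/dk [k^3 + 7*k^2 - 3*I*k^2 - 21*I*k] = 3*k^2 + k*(14 - 6*I) - 21*I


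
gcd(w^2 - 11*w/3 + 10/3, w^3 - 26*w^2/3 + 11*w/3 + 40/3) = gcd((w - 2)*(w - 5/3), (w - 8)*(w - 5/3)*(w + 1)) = w - 5/3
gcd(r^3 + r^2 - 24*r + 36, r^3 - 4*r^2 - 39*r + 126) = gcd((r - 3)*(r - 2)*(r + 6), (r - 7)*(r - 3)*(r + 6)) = r^2 + 3*r - 18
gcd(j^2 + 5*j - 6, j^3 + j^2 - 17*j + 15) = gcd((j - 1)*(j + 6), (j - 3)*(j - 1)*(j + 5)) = j - 1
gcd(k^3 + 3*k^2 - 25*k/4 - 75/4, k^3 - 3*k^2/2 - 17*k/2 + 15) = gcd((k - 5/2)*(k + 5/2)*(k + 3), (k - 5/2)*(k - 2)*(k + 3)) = k^2 + k/2 - 15/2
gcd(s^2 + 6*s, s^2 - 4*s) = s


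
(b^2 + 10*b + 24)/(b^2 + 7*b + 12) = (b + 6)/(b + 3)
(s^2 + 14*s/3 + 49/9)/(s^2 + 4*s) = (9*s^2 + 42*s + 49)/(9*s*(s + 4))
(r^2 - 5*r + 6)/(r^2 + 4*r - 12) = (r - 3)/(r + 6)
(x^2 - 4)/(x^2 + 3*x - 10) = (x + 2)/(x + 5)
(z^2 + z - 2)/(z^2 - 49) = (z^2 + z - 2)/(z^2 - 49)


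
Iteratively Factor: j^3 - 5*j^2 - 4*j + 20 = (j + 2)*(j^2 - 7*j + 10) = (j - 2)*(j + 2)*(j - 5)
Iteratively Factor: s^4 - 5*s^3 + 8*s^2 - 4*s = (s)*(s^3 - 5*s^2 + 8*s - 4) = s*(s - 2)*(s^2 - 3*s + 2) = s*(s - 2)^2*(s - 1)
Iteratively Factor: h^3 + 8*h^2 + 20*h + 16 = (h + 4)*(h^2 + 4*h + 4) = (h + 2)*(h + 4)*(h + 2)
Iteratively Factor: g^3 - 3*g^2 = (g)*(g^2 - 3*g) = g^2*(g - 3)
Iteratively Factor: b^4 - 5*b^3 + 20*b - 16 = (b - 1)*(b^3 - 4*b^2 - 4*b + 16) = (b - 4)*(b - 1)*(b^2 - 4) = (b - 4)*(b - 2)*(b - 1)*(b + 2)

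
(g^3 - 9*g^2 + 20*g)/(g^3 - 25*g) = (g - 4)/(g + 5)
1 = 1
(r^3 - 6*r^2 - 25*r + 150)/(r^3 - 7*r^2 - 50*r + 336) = (r^2 - 25)/(r^2 - r - 56)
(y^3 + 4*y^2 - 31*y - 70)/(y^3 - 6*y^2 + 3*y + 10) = (y^2 + 9*y + 14)/(y^2 - y - 2)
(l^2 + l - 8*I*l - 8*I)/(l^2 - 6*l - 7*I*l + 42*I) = (l^2 + l - 8*I*l - 8*I)/(l^2 - 6*l - 7*I*l + 42*I)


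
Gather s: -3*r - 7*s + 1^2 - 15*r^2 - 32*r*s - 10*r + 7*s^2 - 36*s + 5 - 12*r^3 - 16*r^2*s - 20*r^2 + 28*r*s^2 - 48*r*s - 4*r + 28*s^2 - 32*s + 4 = -12*r^3 - 35*r^2 - 17*r + s^2*(28*r + 35) + s*(-16*r^2 - 80*r - 75) + 10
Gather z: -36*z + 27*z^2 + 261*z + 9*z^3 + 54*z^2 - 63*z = 9*z^3 + 81*z^2 + 162*z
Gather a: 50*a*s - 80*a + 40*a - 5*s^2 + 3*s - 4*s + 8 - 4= a*(50*s - 40) - 5*s^2 - s + 4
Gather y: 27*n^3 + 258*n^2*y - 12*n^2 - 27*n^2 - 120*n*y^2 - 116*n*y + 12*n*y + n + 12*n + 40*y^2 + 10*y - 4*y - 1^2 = 27*n^3 - 39*n^2 + 13*n + y^2*(40 - 120*n) + y*(258*n^2 - 104*n + 6) - 1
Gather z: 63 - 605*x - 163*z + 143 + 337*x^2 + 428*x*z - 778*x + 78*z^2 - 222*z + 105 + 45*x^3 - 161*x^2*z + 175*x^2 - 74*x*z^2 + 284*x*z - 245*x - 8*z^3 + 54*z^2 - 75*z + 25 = 45*x^3 + 512*x^2 - 1628*x - 8*z^3 + z^2*(132 - 74*x) + z*(-161*x^2 + 712*x - 460) + 336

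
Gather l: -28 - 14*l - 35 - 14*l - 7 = -28*l - 70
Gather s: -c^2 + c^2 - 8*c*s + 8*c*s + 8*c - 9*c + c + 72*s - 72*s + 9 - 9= 0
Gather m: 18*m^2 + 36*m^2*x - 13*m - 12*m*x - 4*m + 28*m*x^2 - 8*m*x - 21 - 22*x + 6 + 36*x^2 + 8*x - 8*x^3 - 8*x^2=m^2*(36*x + 18) + m*(28*x^2 - 20*x - 17) - 8*x^3 + 28*x^2 - 14*x - 15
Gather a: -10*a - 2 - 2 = -10*a - 4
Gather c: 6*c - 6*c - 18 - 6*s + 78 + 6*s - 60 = 0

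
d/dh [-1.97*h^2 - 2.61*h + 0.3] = -3.94*h - 2.61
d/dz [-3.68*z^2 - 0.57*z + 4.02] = -7.36*z - 0.57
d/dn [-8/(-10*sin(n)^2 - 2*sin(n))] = -(40/tan(n) + 4*cos(n)/sin(n)^2)/(5*sin(n) + 1)^2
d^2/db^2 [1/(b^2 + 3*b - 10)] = 2*(-b^2 - 3*b + (2*b + 3)^2 + 10)/(b^2 + 3*b - 10)^3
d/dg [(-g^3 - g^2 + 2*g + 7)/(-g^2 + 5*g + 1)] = (g^4 - 10*g^3 - 6*g^2 + 12*g - 33)/(g^4 - 10*g^3 + 23*g^2 + 10*g + 1)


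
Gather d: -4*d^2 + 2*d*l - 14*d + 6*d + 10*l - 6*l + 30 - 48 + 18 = -4*d^2 + d*(2*l - 8) + 4*l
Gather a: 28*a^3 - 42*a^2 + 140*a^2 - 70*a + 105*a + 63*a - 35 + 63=28*a^3 + 98*a^2 + 98*a + 28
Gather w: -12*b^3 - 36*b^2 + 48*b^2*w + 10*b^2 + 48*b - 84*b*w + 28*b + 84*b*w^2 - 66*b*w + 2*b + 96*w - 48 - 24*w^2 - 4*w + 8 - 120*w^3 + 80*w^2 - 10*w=-12*b^3 - 26*b^2 + 78*b - 120*w^3 + w^2*(84*b + 56) + w*(48*b^2 - 150*b + 82) - 40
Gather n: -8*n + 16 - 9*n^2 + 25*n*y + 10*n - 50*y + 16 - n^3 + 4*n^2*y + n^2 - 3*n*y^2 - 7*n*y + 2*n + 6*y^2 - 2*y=-n^3 + n^2*(4*y - 8) + n*(-3*y^2 + 18*y + 4) + 6*y^2 - 52*y + 32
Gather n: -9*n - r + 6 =-9*n - r + 6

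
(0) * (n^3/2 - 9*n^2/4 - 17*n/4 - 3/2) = 0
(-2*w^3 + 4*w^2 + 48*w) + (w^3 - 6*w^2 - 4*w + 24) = -w^3 - 2*w^2 + 44*w + 24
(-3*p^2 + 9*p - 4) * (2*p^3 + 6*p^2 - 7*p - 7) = -6*p^5 + 67*p^3 - 66*p^2 - 35*p + 28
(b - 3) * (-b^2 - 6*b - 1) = -b^3 - 3*b^2 + 17*b + 3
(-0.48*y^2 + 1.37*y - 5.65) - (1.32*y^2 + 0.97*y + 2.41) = -1.8*y^2 + 0.4*y - 8.06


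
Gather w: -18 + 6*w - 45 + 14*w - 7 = 20*w - 70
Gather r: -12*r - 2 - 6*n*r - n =-n + r*(-6*n - 12) - 2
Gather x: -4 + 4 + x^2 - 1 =x^2 - 1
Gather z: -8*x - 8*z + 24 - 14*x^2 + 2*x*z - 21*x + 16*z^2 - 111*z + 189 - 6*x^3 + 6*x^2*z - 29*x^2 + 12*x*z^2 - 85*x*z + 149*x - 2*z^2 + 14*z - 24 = -6*x^3 - 43*x^2 + 120*x + z^2*(12*x + 14) + z*(6*x^2 - 83*x - 105) + 189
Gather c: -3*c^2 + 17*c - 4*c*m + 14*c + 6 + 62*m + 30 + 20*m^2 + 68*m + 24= -3*c^2 + c*(31 - 4*m) + 20*m^2 + 130*m + 60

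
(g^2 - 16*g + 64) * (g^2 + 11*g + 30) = g^4 - 5*g^3 - 82*g^2 + 224*g + 1920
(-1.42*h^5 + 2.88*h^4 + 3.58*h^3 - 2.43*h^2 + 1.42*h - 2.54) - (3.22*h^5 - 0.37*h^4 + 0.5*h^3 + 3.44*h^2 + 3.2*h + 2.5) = -4.64*h^5 + 3.25*h^4 + 3.08*h^3 - 5.87*h^2 - 1.78*h - 5.04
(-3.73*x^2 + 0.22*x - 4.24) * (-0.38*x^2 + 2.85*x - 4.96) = 1.4174*x^4 - 10.7141*x^3 + 20.739*x^2 - 13.1752*x + 21.0304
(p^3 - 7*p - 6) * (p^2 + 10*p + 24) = p^5 + 10*p^4 + 17*p^3 - 76*p^2 - 228*p - 144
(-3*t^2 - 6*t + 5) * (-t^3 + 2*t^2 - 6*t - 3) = 3*t^5 + t^3 + 55*t^2 - 12*t - 15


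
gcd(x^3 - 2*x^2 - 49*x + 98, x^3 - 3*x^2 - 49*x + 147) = x^2 - 49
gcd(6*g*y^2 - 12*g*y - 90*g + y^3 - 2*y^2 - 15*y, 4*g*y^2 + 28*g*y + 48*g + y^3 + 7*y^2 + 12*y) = y + 3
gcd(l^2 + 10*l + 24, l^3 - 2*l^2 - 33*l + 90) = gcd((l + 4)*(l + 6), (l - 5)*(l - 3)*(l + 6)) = l + 6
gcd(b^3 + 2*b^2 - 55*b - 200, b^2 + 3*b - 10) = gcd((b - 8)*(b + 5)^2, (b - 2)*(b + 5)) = b + 5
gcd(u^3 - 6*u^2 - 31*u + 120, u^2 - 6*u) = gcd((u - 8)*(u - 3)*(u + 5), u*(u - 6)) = 1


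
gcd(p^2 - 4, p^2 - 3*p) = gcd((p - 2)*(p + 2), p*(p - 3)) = 1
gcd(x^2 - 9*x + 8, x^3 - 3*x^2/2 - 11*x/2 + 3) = 1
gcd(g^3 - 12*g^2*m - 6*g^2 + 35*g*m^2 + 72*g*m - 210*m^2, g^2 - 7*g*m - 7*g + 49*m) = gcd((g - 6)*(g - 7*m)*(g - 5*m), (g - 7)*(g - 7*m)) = g - 7*m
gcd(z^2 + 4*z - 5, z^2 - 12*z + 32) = 1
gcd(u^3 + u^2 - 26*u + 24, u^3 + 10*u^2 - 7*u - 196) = u - 4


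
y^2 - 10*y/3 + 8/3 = (y - 2)*(y - 4/3)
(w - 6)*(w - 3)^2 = w^3 - 12*w^2 + 45*w - 54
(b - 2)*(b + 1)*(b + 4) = b^3 + 3*b^2 - 6*b - 8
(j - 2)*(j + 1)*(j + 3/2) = j^3 + j^2/2 - 7*j/2 - 3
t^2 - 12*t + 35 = (t - 7)*(t - 5)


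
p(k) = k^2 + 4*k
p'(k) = 2*k + 4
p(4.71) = 41.02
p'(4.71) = 13.42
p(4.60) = 39.56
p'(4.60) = 13.20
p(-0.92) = -2.83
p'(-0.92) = 2.16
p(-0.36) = -1.31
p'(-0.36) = 3.28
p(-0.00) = 0.00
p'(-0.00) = 4.00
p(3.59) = 27.25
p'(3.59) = 11.18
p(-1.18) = -3.33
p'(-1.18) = 1.64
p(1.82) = 10.59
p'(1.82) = 7.64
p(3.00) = 21.00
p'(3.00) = 10.00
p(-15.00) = 165.00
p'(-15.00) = -26.00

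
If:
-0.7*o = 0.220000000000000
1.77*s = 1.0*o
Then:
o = -0.31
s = -0.18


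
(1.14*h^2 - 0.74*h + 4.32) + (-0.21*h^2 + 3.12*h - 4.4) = 0.93*h^2 + 2.38*h - 0.0800000000000001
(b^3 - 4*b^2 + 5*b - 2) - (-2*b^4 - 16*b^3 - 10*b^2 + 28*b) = 2*b^4 + 17*b^3 + 6*b^2 - 23*b - 2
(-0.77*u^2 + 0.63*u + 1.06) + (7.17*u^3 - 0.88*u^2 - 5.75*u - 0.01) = 7.17*u^3 - 1.65*u^2 - 5.12*u + 1.05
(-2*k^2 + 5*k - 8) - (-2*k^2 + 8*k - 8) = -3*k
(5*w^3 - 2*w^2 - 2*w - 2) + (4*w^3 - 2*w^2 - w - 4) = 9*w^3 - 4*w^2 - 3*w - 6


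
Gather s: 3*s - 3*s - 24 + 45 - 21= 0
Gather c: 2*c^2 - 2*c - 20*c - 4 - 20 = 2*c^2 - 22*c - 24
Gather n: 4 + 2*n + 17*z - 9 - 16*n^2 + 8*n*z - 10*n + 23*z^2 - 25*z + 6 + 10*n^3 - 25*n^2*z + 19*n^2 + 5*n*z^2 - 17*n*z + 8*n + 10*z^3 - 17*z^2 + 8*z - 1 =10*n^3 + n^2*(3 - 25*z) + n*(5*z^2 - 9*z) + 10*z^3 + 6*z^2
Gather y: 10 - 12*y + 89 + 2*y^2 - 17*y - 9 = 2*y^2 - 29*y + 90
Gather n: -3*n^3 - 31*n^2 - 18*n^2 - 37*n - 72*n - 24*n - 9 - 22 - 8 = -3*n^3 - 49*n^2 - 133*n - 39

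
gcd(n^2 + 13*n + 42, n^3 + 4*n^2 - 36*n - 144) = n + 6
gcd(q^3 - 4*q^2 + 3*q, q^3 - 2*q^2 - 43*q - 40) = 1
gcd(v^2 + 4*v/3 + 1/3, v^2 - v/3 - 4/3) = v + 1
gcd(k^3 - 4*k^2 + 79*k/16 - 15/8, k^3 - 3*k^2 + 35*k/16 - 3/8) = k^2 - 11*k/4 + 3/2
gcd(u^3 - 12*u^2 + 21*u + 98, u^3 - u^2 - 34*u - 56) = u^2 - 5*u - 14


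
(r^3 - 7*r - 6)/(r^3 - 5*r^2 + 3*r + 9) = (r + 2)/(r - 3)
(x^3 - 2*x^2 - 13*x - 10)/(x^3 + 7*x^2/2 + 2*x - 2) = 2*(x^2 - 4*x - 5)/(2*x^2 + 3*x - 2)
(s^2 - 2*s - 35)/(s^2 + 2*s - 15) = (s - 7)/(s - 3)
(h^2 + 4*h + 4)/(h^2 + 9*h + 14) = (h + 2)/(h + 7)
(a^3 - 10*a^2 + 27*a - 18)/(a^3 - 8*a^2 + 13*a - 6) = (a - 3)/(a - 1)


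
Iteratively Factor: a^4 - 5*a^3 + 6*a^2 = (a)*(a^3 - 5*a^2 + 6*a) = a^2*(a^2 - 5*a + 6) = a^2*(a - 2)*(a - 3)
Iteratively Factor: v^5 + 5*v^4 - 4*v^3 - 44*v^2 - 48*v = (v + 2)*(v^4 + 3*v^3 - 10*v^2 - 24*v) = (v - 3)*(v + 2)*(v^3 + 6*v^2 + 8*v) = v*(v - 3)*(v + 2)*(v^2 + 6*v + 8) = v*(v - 3)*(v + 2)*(v + 4)*(v + 2)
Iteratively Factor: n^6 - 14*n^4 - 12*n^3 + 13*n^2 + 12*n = (n - 1)*(n^5 + n^4 - 13*n^3 - 25*n^2 - 12*n) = (n - 1)*(n + 3)*(n^4 - 2*n^3 - 7*n^2 - 4*n) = (n - 1)*(n + 1)*(n + 3)*(n^3 - 3*n^2 - 4*n) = (n - 4)*(n - 1)*(n + 1)*(n + 3)*(n^2 + n) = n*(n - 4)*(n - 1)*(n + 1)*(n + 3)*(n + 1)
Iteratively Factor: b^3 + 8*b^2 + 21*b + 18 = (b + 3)*(b^2 + 5*b + 6) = (b + 3)^2*(b + 2)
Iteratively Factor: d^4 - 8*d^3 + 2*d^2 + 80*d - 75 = (d + 3)*(d^3 - 11*d^2 + 35*d - 25) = (d - 5)*(d + 3)*(d^2 - 6*d + 5) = (d - 5)*(d - 1)*(d + 3)*(d - 5)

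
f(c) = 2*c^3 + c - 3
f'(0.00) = 1.00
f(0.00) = -3.00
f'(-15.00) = 1351.00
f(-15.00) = -6768.00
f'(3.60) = 78.76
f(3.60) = 93.91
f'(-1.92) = 23.12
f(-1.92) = -19.08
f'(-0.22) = 1.29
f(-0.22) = -3.24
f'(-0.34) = 1.69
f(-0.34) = -3.42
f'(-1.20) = 9.64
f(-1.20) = -7.66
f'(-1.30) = 11.14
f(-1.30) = -8.69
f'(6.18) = 230.15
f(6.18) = 475.24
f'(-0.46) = 2.27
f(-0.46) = -3.65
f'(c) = 6*c^2 + 1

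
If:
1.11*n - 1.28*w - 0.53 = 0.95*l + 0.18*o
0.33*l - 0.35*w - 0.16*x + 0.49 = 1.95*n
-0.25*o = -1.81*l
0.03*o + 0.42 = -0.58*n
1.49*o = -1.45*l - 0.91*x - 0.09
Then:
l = -0.58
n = -0.51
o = -4.19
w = 0.17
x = 7.69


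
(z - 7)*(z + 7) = z^2 - 49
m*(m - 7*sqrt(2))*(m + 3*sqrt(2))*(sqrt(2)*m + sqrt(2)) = sqrt(2)*m^4 - 8*m^3 + sqrt(2)*m^3 - 42*sqrt(2)*m^2 - 8*m^2 - 42*sqrt(2)*m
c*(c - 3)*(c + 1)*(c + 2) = c^4 - 7*c^2 - 6*c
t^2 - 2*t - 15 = (t - 5)*(t + 3)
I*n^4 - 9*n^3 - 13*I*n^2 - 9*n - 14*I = (n + I)*(n + 2*I)*(n + 7*I)*(I*n + 1)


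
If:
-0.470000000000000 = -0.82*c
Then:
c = 0.57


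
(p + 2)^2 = p^2 + 4*p + 4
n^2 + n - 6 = (n - 2)*(n + 3)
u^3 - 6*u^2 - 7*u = u*(u - 7)*(u + 1)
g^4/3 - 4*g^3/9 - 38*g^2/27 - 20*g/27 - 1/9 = (g/3 + 1/3)*(g - 3)*(g + 1/3)^2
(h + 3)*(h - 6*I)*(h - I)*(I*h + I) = I*h^4 + 7*h^3 + 4*I*h^3 + 28*h^2 - 3*I*h^2 + 21*h - 24*I*h - 18*I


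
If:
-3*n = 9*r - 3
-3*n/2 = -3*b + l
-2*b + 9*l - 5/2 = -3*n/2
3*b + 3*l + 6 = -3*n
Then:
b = -101/142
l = 57/142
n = -120/71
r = 191/213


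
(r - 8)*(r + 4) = r^2 - 4*r - 32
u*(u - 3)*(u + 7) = u^3 + 4*u^2 - 21*u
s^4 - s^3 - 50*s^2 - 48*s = s*(s - 8)*(s + 1)*(s + 6)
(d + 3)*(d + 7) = d^2 + 10*d + 21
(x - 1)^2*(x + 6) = x^3 + 4*x^2 - 11*x + 6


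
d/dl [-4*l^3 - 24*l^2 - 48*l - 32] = -12*l^2 - 48*l - 48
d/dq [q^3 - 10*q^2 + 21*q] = 3*q^2 - 20*q + 21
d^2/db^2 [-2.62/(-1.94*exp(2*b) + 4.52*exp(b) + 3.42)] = ((11.8424 - 20.3312*exp(b))*(-1.94*exp(2*b) + 4.52*exp(b) + 3.42) - 2.62*(3.88*exp(b) - 4.52)*(7.76*exp(b) - 9.04)*exp(b))*exp(b)/(-1.94*exp(2*b) + 4.52*exp(b) + 3.42)^3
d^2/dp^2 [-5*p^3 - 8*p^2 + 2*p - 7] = -30*p - 16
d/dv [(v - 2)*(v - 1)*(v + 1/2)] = 3*v^2 - 5*v + 1/2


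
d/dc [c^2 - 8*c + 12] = 2*c - 8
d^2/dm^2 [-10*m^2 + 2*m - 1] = -20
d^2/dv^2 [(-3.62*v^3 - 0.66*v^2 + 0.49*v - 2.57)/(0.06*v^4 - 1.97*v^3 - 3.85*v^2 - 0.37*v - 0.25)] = (-0.026064*v^9 - 0.0142559999999925*v^8 - 4.52808000000002*v^7 + 47.2472479999998*v^6 + 34.19661*v^5 - 62.5941539999999*v^4 - 285.279312*v^3 - 241.358688*v^2 - 18.55869*v + 4.070434)/(0.000216*v^12 - 0.021276*v^11 + 0.656982*v^10 - 4.918949*v^9 - 41.896641*v^8 - 91.218654*v^7 - 76.443748*v^6 - 28.605504*v^5 - 13.78017*v^4 - 2.556778*v^3 - 0.82455*v^2 - 0.069375*v - 0.015625)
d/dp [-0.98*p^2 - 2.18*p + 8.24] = -1.96*p - 2.18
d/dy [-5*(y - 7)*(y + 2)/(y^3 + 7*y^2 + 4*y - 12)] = 5*(y^2 - 14*y - 29)/(y^4 + 10*y^3 + 13*y^2 - 60*y + 36)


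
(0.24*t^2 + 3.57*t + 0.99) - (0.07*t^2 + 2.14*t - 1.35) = 0.17*t^2 + 1.43*t + 2.34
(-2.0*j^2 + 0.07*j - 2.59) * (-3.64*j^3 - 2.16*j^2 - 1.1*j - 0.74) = 7.28*j^5 + 4.0652*j^4 + 11.4764*j^3 + 6.9974*j^2 + 2.7972*j + 1.9166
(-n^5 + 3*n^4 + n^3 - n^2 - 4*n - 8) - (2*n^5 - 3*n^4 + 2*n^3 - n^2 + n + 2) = -3*n^5 + 6*n^4 - n^3 - 5*n - 10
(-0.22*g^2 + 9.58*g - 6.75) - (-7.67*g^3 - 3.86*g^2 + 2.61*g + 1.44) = 7.67*g^3 + 3.64*g^2 + 6.97*g - 8.19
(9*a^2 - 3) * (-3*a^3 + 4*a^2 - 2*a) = -27*a^5 + 36*a^4 - 9*a^3 - 12*a^2 + 6*a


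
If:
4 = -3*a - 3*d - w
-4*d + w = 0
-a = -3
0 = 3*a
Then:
No Solution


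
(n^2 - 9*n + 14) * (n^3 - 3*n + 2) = n^5 - 9*n^4 + 11*n^3 + 29*n^2 - 60*n + 28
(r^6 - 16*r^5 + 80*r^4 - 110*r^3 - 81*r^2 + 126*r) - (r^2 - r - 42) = r^6 - 16*r^5 + 80*r^4 - 110*r^3 - 82*r^2 + 127*r + 42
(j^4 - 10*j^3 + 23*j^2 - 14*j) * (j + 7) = j^5 - 3*j^4 - 47*j^3 + 147*j^2 - 98*j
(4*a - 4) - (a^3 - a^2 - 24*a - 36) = -a^3 + a^2 + 28*a + 32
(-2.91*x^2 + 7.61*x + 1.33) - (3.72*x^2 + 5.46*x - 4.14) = -6.63*x^2 + 2.15*x + 5.47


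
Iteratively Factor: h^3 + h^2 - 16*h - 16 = (h + 4)*(h^2 - 3*h - 4) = (h + 1)*(h + 4)*(h - 4)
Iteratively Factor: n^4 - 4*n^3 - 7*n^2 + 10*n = (n)*(n^3 - 4*n^2 - 7*n + 10) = n*(n - 5)*(n^2 + n - 2) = n*(n - 5)*(n + 2)*(n - 1)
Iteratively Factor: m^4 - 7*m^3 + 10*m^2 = (m)*(m^3 - 7*m^2 + 10*m) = m^2*(m^2 - 7*m + 10) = m^2*(m - 5)*(m - 2)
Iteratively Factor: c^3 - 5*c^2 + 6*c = (c - 2)*(c^2 - 3*c) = (c - 3)*(c - 2)*(c)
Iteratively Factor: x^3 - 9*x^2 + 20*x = (x - 5)*(x^2 - 4*x) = x*(x - 5)*(x - 4)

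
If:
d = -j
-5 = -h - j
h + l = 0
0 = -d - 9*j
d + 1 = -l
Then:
No Solution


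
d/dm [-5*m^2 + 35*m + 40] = 35 - 10*m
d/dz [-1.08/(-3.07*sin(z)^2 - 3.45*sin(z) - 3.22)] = -(6.6312*sin(z) + 3.726)*cos(z)/(3.07*sin(z)^2 + 3.45*sin(z) + 3.22)^2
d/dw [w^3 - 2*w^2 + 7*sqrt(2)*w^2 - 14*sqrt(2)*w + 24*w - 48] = 3*w^2 - 4*w + 14*sqrt(2)*w - 14*sqrt(2) + 24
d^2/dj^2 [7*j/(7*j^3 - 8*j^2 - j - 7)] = 14*(-j*(-21*j^2 + 16*j + 1)^2 + (-21*j^2 - j*(21*j - 8) + 16*j + 1)*(-7*j^3 + 8*j^2 + j + 7))/(-7*j^3 + 8*j^2 + j + 7)^3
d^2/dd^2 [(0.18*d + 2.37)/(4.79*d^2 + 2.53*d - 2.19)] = ((0.18*d + 2.37)*(9.58*d + 2.53)*(19.16*d + 5.06) - (5.1732*d + 23.6154)*(4.79*d^2 + 2.53*d - 2.19))/(4.79*d^2 + 2.53*d - 2.19)^3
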